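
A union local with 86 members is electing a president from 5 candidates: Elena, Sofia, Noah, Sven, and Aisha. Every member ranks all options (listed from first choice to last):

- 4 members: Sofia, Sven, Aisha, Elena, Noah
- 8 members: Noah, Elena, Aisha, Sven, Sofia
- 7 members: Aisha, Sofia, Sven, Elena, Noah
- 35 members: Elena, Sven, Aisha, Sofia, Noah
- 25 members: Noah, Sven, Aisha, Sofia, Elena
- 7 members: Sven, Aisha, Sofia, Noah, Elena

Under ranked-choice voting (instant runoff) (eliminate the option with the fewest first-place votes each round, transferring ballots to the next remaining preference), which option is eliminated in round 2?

Round 1: Elena 35, Sofia 4, Noah 33, Sven 7, Aisha 7. Eliminate Sofia.
Round 2: Elena 35, Noah 33, Sven 11, Aisha 7. Eliminate Aisha.

Aisha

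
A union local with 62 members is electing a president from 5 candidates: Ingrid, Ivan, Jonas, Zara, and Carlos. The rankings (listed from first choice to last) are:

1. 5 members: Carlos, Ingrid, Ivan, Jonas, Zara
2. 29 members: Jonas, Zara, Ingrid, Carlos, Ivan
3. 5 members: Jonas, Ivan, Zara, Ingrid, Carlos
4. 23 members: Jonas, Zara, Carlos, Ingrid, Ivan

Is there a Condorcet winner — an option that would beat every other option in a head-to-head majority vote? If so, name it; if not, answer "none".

Jonas vs Ingrid: 57–5 for Jonas.
Jonas vs Ivan: 57–5 for Jonas.
Jonas vs Zara: 62–0 for Jonas.
Jonas vs Carlos: 57–5 for Jonas.
Jonas beats every other option head-to-head.

Jonas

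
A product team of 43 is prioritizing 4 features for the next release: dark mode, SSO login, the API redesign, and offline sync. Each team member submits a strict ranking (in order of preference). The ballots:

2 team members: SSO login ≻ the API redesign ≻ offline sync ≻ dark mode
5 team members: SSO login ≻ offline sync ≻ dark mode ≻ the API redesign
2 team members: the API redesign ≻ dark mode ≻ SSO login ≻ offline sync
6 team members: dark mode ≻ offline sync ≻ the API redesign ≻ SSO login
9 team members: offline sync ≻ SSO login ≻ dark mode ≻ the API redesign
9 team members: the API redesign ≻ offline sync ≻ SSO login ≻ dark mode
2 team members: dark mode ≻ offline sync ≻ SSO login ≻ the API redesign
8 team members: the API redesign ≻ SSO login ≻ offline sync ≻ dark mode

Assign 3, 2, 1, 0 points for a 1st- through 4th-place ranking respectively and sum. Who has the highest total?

offline sync

dark mode: 2·0 + 5·1 + 2·2 + 6·3 + 9·1 + 9·0 + 2·3 + 8·0 = 42
SSO login: 2·3 + 5·3 + 2·1 + 6·0 + 9·2 + 9·1 + 2·1 + 8·2 = 68
the API redesign: 2·2 + 5·0 + 2·3 + 6·1 + 9·0 + 9·3 + 2·0 + 8·3 = 67
offline sync: 2·1 + 5·2 + 2·0 + 6·2 + 9·3 + 9·2 + 2·2 + 8·1 = 81
offline sync has the highest Borda score (81).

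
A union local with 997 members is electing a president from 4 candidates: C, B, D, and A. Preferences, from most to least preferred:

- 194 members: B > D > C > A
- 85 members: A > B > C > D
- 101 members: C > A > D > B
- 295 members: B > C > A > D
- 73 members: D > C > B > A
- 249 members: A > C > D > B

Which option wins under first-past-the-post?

First-place votes: C 101, B 489, D 73, A 334.
B has the most first-place votes.

B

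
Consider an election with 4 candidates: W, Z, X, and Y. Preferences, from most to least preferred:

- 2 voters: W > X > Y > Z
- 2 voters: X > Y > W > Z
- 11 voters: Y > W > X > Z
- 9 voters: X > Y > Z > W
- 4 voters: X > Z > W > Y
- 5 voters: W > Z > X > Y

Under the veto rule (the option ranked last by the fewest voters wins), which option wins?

Last-place votes: W 9, Z 15, X 0, Y 9.
X is ranked last by the fewest voters, so X wins.

X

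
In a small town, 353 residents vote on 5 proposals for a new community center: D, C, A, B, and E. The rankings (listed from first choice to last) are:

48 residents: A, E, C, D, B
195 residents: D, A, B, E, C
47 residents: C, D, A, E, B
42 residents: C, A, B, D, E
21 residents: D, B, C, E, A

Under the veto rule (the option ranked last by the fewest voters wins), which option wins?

D

Last-place votes: D 0, C 195, A 21, B 95, E 42.
D is ranked last by the fewest voters, so D wins.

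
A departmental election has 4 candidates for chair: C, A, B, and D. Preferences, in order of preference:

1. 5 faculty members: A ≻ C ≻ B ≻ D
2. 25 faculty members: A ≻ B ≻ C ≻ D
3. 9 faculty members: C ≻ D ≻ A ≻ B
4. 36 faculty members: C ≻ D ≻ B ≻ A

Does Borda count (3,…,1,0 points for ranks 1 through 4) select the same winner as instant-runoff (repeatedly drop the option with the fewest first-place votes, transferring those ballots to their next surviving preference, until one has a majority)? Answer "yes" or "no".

Borda — scores: C 170, A 99, B 91, D 90. Winner: C.
Instant-runoff — R1 C 45, A 30, B 0, D 0 (C winner). Winner: C.
The two methods agree.

yes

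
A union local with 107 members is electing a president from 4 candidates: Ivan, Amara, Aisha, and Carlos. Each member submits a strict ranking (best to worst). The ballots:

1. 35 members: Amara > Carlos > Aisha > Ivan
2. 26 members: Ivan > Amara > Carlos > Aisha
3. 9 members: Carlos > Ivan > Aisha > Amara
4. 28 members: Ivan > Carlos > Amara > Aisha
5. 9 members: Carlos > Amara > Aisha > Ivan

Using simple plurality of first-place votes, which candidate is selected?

Ivan

First-place votes: Ivan 54, Amara 35, Aisha 0, Carlos 18.
Ivan has the most first-place votes.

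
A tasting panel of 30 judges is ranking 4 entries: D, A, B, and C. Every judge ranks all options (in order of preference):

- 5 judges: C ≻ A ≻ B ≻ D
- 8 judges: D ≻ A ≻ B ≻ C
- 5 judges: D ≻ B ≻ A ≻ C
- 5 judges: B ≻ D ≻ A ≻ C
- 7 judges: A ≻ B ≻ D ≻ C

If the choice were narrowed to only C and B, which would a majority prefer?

Voters preferring C to B: 5; preferring B to C: 25.
B wins the head-to-head.

B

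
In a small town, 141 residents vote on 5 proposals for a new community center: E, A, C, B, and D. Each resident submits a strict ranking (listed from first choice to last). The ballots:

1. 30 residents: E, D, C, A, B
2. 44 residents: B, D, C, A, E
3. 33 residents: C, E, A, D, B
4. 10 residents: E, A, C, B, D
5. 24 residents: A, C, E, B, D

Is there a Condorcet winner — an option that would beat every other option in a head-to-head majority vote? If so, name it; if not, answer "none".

Checking pairwise contests:
C beats E 101–40.
E beats A 73–68.
D beats C 74–67.
E beats B 97–44.
E beats D 97–44.
Every option loses at least one head-to-head, so there is no Condorcet winner.

none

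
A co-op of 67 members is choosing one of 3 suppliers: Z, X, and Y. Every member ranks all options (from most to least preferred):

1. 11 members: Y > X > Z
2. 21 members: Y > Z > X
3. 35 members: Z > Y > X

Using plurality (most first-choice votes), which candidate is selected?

Z

First-place votes: Z 35, X 0, Y 32.
Z has the most first-place votes.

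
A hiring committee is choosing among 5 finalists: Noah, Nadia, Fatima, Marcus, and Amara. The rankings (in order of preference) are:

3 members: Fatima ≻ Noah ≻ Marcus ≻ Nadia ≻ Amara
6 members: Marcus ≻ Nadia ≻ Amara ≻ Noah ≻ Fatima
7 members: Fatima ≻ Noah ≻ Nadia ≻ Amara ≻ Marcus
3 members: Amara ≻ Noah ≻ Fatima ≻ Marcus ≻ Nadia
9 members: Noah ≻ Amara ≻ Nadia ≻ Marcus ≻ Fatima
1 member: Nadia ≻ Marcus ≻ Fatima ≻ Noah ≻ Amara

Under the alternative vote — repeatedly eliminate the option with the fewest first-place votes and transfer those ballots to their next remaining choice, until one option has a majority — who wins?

Noah

Round 1: Noah 9, Nadia 1, Fatima 10, Marcus 6, Amara 3. Eliminate Nadia.
Round 2: Noah 9, Fatima 10, Marcus 7, Amara 3. Eliminate Amara.
Round 3: Noah 12, Fatima 10, Marcus 7. Eliminate Marcus.
Round 4: Noah 18, Fatima 11. Noah has a majority.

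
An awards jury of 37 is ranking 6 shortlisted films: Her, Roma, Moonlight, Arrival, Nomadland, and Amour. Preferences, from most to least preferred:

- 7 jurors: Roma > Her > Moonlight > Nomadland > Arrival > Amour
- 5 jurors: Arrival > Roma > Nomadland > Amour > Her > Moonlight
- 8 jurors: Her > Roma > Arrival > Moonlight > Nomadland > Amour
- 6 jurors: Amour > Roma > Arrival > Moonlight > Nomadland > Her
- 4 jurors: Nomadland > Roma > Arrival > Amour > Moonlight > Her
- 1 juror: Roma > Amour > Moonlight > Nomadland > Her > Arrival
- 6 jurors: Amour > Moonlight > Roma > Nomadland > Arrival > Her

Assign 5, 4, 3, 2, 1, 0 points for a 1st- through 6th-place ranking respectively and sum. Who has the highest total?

Her: 7·4 + 5·1 + 8·5 + 6·0 + 4·0 + 1·1 + 6·0 = 74
Roma: 7·5 + 5·4 + 8·4 + 6·4 + 4·4 + 1·5 + 6·3 = 150
Moonlight: 7·3 + 5·0 + 8·2 + 6·2 + 4·1 + 1·3 + 6·4 = 80
Arrival: 7·1 + 5·5 + 8·3 + 6·3 + 4·3 + 1·0 + 6·1 = 92
Nomadland: 7·2 + 5·3 + 8·1 + 6·1 + 4·5 + 1·2 + 6·2 = 77
Amour: 7·0 + 5·2 + 8·0 + 6·5 + 4·2 + 1·4 + 6·5 = 82
Roma has the highest Borda score (150).

Roma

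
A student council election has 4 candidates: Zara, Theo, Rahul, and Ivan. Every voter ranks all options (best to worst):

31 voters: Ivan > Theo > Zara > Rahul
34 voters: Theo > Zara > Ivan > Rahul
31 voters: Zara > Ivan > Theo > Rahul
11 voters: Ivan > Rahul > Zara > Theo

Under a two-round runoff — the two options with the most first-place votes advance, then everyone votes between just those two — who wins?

Ivan

Round 1 first-place votes: Zara 31, Theo 34, Rahul 0, Ivan 42.
Ivan and Theo advance.
Runoff: Ivan is preferred to Theo by 73 voters; Theo by 34.
Ivan wins the runoff.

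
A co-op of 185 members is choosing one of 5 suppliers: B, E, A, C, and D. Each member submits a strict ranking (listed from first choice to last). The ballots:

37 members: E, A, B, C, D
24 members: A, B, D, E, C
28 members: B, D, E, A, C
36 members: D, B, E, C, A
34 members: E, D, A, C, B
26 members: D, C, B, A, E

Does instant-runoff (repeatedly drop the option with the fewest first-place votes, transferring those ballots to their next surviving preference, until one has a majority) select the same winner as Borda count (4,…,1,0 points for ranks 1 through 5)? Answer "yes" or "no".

yes

Instant-runoff — R1 B 28, E 71, A 24, C 0, D 62 (C out); R2 B 28, E 71, A 24, D 62 (A out); R3 B 52, E 71, D 62 (B out); R4 E 71, D 114 (D winner). Winner: D.
Borda — scores: B 418, E 436, A 329, C 185, D 482. Winner: D.
The two methods agree.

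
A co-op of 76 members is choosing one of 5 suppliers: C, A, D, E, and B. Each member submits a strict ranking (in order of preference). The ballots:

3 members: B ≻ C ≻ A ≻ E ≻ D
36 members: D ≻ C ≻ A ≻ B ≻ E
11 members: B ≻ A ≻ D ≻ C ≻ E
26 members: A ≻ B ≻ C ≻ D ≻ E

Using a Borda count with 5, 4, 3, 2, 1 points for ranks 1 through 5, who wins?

A

C: 3·4 + 36·4 + 11·2 + 26·3 = 256
A: 3·3 + 36·3 + 11·4 + 26·5 = 291
D: 3·1 + 36·5 + 11·3 + 26·2 = 268
E: 3·2 + 36·1 + 11·1 + 26·1 = 79
B: 3·5 + 36·2 + 11·5 + 26·4 = 246
A has the highest Borda score (291).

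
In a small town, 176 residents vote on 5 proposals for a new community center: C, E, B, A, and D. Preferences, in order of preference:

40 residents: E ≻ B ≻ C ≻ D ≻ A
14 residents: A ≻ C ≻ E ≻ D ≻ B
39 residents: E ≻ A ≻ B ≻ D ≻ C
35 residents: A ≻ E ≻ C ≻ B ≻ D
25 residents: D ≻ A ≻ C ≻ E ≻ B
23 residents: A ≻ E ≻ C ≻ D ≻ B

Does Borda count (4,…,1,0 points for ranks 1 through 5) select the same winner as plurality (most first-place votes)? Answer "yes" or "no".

yes

Borda — scores: C 288, E 543, B 233, A 480, D 216. Winner: E.
Plurality — first-place votes: C 0, E 79, B 0, A 72, D 25. Winner: E.
The two methods agree.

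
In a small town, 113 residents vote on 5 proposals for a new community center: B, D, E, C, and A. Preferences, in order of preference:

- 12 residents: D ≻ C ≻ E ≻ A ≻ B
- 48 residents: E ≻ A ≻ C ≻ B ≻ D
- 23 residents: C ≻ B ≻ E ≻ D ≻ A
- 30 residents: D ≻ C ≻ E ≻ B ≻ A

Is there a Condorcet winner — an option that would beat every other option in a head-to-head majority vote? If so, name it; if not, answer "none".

C vs B: 113–0 for C.
C vs D: 71–42 for C.
C vs E: 65–48 for C.
C vs A: 65–48 for C.
C beats every other option head-to-head.

C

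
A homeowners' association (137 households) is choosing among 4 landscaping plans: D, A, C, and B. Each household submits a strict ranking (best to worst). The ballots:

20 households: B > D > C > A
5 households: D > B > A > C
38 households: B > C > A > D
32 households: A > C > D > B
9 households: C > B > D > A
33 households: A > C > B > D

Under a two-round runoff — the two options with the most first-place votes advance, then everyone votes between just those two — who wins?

B

Round 1 first-place votes: D 5, A 65, C 9, B 58.
A and B advance.
Runoff: A is preferred to B by 65 voters; B by 72.
B wins the runoff.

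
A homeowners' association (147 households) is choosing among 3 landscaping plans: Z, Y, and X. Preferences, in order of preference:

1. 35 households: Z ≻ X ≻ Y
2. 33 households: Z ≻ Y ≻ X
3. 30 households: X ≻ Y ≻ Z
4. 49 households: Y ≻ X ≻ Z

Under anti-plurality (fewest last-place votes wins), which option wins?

X

Last-place votes: Z 79, Y 35, X 33.
X is ranked last by the fewest voters, so X wins.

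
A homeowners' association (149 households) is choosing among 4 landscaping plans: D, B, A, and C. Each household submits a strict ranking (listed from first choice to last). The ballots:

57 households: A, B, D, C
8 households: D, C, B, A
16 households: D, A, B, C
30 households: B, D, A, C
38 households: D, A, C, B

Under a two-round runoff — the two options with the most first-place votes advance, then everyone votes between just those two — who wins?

Round 1 first-place votes: D 62, B 30, A 57, C 0.
D and A advance.
Runoff: D is preferred to A by 92 voters; A by 57.
D wins the runoff.

D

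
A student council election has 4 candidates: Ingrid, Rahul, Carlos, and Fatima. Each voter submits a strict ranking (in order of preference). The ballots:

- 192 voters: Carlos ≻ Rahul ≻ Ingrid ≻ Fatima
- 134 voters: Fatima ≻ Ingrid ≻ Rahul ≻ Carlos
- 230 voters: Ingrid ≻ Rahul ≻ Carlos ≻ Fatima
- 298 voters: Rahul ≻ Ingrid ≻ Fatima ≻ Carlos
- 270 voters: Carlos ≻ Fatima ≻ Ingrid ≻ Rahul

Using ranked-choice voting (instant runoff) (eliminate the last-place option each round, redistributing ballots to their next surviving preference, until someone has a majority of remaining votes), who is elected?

Ingrid

Round 1: Ingrid 230, Rahul 298, Carlos 462, Fatima 134. Eliminate Fatima.
Round 2: Ingrid 364, Rahul 298, Carlos 462. Eliminate Rahul.
Round 3: Ingrid 662, Carlos 462. Ingrid has a majority.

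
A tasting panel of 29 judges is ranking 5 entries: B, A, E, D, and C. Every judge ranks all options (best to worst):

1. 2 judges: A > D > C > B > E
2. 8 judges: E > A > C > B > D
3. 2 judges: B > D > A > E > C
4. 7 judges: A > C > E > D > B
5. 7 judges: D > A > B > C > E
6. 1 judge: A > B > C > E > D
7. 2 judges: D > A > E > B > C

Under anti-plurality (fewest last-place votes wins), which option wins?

A

Last-place votes: B 7, A 0, E 9, D 9, C 4.
A is ranked last by the fewest voters, so A wins.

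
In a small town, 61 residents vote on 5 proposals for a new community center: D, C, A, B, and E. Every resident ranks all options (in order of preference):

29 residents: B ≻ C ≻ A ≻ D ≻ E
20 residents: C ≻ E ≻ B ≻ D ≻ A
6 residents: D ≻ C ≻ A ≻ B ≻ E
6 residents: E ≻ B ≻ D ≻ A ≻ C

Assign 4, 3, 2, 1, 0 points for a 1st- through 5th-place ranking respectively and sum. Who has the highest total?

C

D: 29·1 + 20·1 + 6·4 + 6·2 = 85
C: 29·3 + 20·4 + 6·3 + 6·0 = 185
A: 29·2 + 20·0 + 6·2 + 6·1 = 76
B: 29·4 + 20·2 + 6·1 + 6·3 = 180
E: 29·0 + 20·3 + 6·0 + 6·4 = 84
C has the highest Borda score (185).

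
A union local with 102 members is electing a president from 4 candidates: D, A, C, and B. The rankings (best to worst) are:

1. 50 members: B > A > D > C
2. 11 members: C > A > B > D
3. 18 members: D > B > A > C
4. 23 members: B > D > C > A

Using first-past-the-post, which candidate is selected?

First-place votes: D 18, A 0, C 11, B 73.
B has the most first-place votes.

B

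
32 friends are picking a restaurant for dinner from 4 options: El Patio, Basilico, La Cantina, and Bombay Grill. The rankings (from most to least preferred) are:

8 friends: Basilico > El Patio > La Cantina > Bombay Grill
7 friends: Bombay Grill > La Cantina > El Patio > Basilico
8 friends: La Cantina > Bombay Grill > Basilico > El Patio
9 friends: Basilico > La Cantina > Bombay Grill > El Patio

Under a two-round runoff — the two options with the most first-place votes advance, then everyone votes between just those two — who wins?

Round 1 first-place votes: El Patio 0, Basilico 17, La Cantina 8, Bombay Grill 7.
Basilico and La Cantina advance.
Runoff: Basilico is preferred to La Cantina by 17 voters; La Cantina by 15.
Basilico wins the runoff.

Basilico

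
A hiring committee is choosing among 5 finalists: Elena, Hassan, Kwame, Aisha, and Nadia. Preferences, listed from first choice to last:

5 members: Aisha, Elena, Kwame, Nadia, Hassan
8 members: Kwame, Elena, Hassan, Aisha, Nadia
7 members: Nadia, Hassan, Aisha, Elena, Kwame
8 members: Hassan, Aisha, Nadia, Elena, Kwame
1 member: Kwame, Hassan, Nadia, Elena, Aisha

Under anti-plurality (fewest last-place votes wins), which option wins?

Elena

Last-place votes: Elena 0, Hassan 5, Kwame 15, Aisha 1, Nadia 8.
Elena is ranked last by the fewest voters, so Elena wins.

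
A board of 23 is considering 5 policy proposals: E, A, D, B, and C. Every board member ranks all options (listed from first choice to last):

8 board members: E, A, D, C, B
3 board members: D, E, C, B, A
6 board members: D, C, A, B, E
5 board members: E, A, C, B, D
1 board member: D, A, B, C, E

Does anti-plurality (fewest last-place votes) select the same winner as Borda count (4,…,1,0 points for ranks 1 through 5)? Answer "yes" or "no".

Anti-plurality — last-place votes: E 7, A 3, D 5, B 8, C 0. Winner: C.
Borda — scores: E 61, A 54, D 56, B 16, C 43. Winner: E.
The two methods disagree.

no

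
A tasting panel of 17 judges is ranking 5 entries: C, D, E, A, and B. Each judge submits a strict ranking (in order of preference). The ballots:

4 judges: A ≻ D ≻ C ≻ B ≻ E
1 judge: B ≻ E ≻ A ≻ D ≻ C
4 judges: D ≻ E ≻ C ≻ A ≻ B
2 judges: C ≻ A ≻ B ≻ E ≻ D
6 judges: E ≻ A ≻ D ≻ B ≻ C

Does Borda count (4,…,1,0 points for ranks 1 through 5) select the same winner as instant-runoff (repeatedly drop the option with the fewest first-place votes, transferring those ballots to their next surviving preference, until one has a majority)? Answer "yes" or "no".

Borda — scores: C 24, D 41, E 41, A 46, B 18. Winner: A.
Instant-runoff — R1 C 2, D 4, E 6, A 4, B 1 (B out); R2 C 2, D 4, E 7, A 4 (C out); R3 D 4, E 7, A 6 (D out); R4 E 11, A 6 (E winner). Winner: E.
The two methods disagree.

no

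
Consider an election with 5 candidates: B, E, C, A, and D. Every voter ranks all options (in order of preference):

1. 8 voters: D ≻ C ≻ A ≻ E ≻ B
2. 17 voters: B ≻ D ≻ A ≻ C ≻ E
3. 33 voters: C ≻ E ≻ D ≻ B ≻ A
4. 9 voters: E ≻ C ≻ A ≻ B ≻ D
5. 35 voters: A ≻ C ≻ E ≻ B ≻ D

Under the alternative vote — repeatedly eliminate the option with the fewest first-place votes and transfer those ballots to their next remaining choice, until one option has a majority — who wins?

Round 1: B 17, E 9, C 33, A 35, D 8. Eliminate D.
Round 2: B 17, E 9, C 41, A 35. Eliminate E.
Round 3: B 17, C 50, A 35. Eliminate B.
Round 4: C 50, A 52. A has a majority.

A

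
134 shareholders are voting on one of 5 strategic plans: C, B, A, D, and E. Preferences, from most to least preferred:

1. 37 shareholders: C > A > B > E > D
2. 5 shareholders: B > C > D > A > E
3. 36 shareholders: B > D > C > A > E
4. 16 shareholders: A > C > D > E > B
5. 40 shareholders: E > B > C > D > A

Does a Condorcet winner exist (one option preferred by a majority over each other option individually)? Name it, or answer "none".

B

B vs C: 81–53 for B.
B vs A: 81–53 for B.
B vs D: 118–16 for B.
B vs E: 78–56 for B.
B beats every other option head-to-head.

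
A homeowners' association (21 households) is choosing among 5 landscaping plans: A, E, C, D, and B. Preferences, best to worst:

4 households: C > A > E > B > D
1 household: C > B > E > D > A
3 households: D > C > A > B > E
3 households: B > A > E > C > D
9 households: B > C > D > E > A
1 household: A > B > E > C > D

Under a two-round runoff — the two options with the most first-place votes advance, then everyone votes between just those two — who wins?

Round 1 first-place votes: A 1, E 0, C 5, D 3, B 12.
B and C advance.
Runoff: B is preferred to C by 13 voters; C by 8.
B wins the runoff.

B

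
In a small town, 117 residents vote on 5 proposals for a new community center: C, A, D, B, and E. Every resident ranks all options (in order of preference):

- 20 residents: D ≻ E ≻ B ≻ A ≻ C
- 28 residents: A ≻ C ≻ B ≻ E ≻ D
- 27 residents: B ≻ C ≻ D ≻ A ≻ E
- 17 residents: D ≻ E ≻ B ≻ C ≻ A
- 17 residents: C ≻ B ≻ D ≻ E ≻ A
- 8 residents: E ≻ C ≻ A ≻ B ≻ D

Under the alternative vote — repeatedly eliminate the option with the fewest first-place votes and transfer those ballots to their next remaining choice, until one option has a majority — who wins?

Round 1: C 17, A 28, D 37, B 27, E 8. Eliminate E.
Round 2: C 25, A 28, D 37, B 27. Eliminate C.
Round 3: A 36, D 37, B 44. Eliminate A.
Round 4: D 37, B 80. B has a majority.

B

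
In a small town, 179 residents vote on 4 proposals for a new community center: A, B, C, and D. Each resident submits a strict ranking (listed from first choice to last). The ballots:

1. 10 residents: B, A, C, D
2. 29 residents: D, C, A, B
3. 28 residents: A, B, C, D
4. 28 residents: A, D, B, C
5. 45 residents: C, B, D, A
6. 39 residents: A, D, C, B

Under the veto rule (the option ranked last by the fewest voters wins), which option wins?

Last-place votes: A 45, B 68, C 28, D 38.
C is ranked last by the fewest voters, so C wins.

C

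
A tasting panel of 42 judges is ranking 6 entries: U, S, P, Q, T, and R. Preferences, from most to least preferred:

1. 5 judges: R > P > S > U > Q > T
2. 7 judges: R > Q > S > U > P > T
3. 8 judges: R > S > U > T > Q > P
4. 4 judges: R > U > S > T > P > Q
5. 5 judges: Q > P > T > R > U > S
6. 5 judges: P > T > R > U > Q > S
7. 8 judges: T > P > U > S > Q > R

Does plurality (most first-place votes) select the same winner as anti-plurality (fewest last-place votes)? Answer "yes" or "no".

no

Plurality — first-place votes: U 0, S 0, P 5, Q 5, T 8, R 24. Winner: R.
Anti-plurality — last-place votes: U 0, S 10, P 8, Q 4, T 12, R 8. Winner: U.
The two methods disagree.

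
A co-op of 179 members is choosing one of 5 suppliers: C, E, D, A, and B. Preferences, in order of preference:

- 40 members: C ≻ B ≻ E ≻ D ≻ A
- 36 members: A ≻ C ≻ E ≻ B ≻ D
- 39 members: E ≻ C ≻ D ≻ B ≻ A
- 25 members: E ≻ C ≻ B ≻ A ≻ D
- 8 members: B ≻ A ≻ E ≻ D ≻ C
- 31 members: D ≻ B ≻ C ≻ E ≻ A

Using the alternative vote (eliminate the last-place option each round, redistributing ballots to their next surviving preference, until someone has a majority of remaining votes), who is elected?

Round 1: C 40, E 64, D 31, A 36, B 8. Eliminate B.
Round 2: C 40, E 64, D 31, A 44. Eliminate D.
Round 3: C 71, E 64, A 44. Eliminate A.
Round 4: C 107, E 72. C has a majority.

C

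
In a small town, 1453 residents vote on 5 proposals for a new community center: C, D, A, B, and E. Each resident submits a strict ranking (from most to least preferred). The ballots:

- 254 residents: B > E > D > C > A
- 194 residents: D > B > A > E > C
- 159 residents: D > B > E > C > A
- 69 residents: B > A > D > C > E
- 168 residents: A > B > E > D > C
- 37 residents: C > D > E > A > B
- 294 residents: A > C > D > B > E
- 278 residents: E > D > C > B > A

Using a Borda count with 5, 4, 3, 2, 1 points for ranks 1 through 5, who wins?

C: 254·2 + 194·1 + 159·2 + 69·2 + 168·1 + 37·5 + 294·4 + 278·3 = 3521
D: 254·3 + 194·5 + 159·5 + 69·3 + 168·2 + 37·4 + 294·3 + 278·4 = 5212
A: 254·1 + 194·3 + 159·1 + 69·4 + 168·5 + 37·2 + 294·5 + 278·1 = 3933
B: 254·5 + 194·4 + 159·4 + 69·5 + 168·4 + 37·1 + 294·2 + 278·2 = 4880
E: 254·4 + 194·2 + 159·3 + 69·1 + 168·3 + 37·3 + 294·1 + 278·5 = 4249
D has the highest Borda score (5212).

D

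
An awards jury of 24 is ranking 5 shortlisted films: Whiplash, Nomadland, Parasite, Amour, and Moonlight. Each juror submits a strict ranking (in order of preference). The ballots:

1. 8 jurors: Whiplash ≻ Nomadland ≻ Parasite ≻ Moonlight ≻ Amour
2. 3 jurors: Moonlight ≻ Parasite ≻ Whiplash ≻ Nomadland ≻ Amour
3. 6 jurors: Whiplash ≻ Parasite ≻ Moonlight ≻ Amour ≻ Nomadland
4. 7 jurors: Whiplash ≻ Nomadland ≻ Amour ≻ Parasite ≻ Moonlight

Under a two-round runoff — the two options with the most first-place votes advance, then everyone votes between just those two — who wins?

Whiplash

Round 1 first-place votes: Whiplash 21, Nomadland 0, Parasite 0, Amour 0, Moonlight 3.
Whiplash and Moonlight advance.
Runoff: Whiplash is preferred to Moonlight by 21 voters; Moonlight by 3.
Whiplash wins the runoff.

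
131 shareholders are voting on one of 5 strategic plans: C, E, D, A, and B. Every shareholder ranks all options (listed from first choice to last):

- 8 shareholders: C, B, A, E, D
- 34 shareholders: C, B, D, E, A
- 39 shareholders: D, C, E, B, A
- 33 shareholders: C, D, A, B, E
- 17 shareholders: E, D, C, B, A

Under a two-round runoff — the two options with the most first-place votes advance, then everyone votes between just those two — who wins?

C

Round 1 first-place votes: C 75, E 17, D 39, A 0, B 0.
C and D advance.
Runoff: C is preferred to D by 75 voters; D by 56.
C wins the runoff.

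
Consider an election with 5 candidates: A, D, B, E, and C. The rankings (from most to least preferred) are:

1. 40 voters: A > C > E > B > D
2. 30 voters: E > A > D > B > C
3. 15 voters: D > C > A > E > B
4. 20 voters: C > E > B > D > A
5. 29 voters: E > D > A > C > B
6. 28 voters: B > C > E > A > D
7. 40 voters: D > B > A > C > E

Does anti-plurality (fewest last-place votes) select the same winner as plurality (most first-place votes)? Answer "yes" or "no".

Anti-plurality — last-place votes: A 20, D 68, B 44, E 40, C 30. Winner: A.
Plurality — first-place votes: A 40, D 55, B 28, E 59, C 20. Winner: E.
The two methods disagree.

no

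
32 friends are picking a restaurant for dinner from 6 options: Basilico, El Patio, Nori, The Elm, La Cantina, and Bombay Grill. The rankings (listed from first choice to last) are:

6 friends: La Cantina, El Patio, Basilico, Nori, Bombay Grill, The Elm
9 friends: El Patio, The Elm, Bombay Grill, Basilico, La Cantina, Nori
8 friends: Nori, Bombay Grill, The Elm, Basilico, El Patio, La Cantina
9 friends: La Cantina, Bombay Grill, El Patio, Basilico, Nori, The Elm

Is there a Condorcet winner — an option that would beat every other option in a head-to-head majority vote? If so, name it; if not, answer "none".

Bombay Grill vs Basilico: 26–6 for Bombay Grill.
Bombay Grill vs El Patio: 17–15 for Bombay Grill.
Bombay Grill vs Nori: 18–14 for Bombay Grill.
Bombay Grill vs The Elm: 23–9 for Bombay Grill.
Bombay Grill vs La Cantina: 17–15 for Bombay Grill.
Bombay Grill beats every other option head-to-head.

Bombay Grill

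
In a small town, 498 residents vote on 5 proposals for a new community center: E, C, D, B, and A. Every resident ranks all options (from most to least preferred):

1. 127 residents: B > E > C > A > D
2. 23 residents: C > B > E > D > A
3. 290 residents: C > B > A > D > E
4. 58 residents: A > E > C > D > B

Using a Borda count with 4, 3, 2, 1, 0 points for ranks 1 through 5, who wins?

E: 127·3 + 23·2 + 290·0 + 58·3 = 601
C: 127·2 + 23·4 + 290·4 + 58·2 = 1622
D: 127·0 + 23·1 + 290·1 + 58·1 = 371
B: 127·4 + 23·3 + 290·3 + 58·0 = 1447
A: 127·1 + 23·0 + 290·2 + 58·4 = 939
C has the highest Borda score (1622).

C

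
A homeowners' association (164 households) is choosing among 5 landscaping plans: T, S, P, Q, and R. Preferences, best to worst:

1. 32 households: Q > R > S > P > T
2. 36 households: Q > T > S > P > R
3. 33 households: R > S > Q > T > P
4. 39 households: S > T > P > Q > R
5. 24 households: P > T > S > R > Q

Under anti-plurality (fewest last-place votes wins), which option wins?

Last-place votes: T 32, S 0, P 33, Q 24, R 75.
S is ranked last by the fewest voters, so S wins.

S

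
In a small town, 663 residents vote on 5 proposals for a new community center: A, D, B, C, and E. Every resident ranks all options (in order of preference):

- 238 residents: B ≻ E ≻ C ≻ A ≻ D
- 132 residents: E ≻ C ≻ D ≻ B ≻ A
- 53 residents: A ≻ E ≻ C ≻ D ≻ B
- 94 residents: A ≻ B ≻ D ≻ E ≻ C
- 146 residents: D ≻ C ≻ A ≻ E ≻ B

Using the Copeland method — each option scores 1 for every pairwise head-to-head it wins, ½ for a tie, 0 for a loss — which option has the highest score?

A: beats D; loses to B, C, and E → score 1.
D: loses to A, B, C, and E → score 0.
B: beats A, D, C, and E → score 4.
C: beats A and D; loses to B and E → score 2.
E: beats A, D, and C; loses to B → score 3.
B has the best pairwise record.

B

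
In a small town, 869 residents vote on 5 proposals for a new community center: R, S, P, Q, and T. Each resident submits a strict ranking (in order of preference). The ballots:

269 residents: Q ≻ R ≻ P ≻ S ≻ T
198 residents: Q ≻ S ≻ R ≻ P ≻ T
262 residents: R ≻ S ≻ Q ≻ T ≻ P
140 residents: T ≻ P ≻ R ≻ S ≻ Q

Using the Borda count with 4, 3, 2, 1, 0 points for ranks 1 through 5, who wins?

R: 269·3 + 198·2 + 262·4 + 140·2 = 2531
S: 269·1 + 198·3 + 262·3 + 140·1 = 1789
P: 269·2 + 198·1 + 262·0 + 140·3 = 1156
Q: 269·4 + 198·4 + 262·2 + 140·0 = 2392
T: 269·0 + 198·0 + 262·1 + 140·4 = 822
R has the highest Borda score (2531).

R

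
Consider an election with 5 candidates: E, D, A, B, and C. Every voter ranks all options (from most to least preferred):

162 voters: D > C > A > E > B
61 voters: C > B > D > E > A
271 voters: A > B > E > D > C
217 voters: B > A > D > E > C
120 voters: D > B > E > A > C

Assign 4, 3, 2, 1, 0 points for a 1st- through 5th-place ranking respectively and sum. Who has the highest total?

B

E: 162·1 + 61·1 + 271·2 + 217·1 + 120·2 = 1222
D: 162·4 + 61·2 + 271·1 + 217·2 + 120·4 = 1955
A: 162·2 + 61·0 + 271·4 + 217·3 + 120·1 = 2179
B: 162·0 + 61·3 + 271·3 + 217·4 + 120·3 = 2224
C: 162·3 + 61·4 + 271·0 + 217·0 + 120·0 = 730
B has the highest Borda score (2224).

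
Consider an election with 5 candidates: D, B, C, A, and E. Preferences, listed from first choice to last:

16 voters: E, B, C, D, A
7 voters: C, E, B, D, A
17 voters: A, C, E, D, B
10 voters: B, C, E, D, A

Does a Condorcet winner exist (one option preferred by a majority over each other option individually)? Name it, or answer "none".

none

Checking pairwise contests:
B beats D 33–17.
E beats B 40–10.
B beats C 26–24.
D beats A 33–17.
C beats E 34–16.
Every option loses at least one head-to-head, so there is no Condorcet winner.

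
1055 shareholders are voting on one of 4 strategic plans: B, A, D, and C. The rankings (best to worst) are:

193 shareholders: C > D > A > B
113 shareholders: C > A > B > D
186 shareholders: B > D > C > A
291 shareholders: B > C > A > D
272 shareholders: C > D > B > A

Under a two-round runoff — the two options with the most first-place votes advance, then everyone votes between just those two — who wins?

Round 1 first-place votes: B 477, A 0, D 0, C 578.
C and B advance.
Runoff: C is preferred to B by 578 voters; B by 477.
C wins the runoff.

C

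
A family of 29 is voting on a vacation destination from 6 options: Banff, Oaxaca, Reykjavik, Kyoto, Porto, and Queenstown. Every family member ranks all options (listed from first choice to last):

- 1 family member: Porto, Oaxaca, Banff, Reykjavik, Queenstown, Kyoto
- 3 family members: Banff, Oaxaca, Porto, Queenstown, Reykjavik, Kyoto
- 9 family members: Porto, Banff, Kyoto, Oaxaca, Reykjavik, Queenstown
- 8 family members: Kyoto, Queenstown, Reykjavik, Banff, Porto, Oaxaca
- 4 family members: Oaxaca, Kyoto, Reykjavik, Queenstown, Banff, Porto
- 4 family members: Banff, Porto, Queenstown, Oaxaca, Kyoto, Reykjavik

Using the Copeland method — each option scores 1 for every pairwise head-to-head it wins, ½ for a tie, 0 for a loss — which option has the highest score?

Banff: beats Oaxaca, Reykjavik, Kyoto, Porto, and Queenstown → score 5.
Oaxaca: beats Reykjavik and Queenstown; loses to Banff, Kyoto, and Porto → score 2.
Reykjavik: loses to Banff, Oaxaca, Kyoto, Porto, and Queenstown → score 0.
Kyoto: beats Oaxaca, Reykjavik, and Queenstown; loses to Banff and Porto → score 3.
Porto: beats Oaxaca, Reykjavik, Kyoto, and Queenstown; loses to Banff → score 4.
Queenstown: beats Reykjavik; loses to Banff, Oaxaca, Kyoto, and Porto → score 1.
Banff has the best pairwise record.

Banff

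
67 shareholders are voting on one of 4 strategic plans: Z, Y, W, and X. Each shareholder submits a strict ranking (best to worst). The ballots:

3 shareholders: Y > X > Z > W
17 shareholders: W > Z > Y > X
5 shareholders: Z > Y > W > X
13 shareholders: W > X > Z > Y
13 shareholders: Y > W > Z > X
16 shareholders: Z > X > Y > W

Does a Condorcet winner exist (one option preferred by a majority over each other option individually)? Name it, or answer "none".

none

Checking pairwise contests:
W beats Z 43–24.
Z beats Y 51–16.
Y beats W 37–30.
Z beats X 51–16.
Every option loses at least one head-to-head, so there is no Condorcet winner.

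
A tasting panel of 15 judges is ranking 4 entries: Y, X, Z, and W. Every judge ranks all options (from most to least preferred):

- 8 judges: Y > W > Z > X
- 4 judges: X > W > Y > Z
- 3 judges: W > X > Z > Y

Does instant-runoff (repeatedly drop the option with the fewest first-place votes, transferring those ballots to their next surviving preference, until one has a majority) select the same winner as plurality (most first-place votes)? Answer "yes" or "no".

Instant-runoff — R1 Y 8, X 4, Z 0, W 3 (Y winner). Winner: Y.
Plurality — first-place votes: Y 8, X 4, Z 0, W 3. Winner: Y.
The two methods agree.

yes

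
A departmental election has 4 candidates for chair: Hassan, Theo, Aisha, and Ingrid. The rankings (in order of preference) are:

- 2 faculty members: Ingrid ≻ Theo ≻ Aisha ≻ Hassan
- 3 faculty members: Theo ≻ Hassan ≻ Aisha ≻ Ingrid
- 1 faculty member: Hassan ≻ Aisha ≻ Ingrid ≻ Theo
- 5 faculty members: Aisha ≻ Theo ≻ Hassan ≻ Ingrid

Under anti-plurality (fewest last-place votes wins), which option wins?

Aisha

Last-place votes: Hassan 2, Theo 1, Aisha 0, Ingrid 8.
Aisha is ranked last by the fewest voters, so Aisha wins.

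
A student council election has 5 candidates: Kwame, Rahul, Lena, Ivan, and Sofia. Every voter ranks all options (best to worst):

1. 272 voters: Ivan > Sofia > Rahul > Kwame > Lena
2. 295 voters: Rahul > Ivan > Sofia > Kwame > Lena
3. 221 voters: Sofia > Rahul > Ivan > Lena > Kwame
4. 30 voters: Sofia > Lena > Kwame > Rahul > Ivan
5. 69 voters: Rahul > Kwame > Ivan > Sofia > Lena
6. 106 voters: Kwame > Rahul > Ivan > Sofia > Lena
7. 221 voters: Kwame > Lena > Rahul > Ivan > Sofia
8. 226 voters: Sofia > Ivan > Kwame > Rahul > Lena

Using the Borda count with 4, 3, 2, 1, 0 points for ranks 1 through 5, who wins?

Kwame: 272·1 + 295·1 + 221·0 + 30·2 + 69·3 + 106·4 + 221·4 + 226·2 = 2594
Rahul: 272·2 + 295·4 + 221·3 + 30·1 + 69·4 + 106·3 + 221·2 + 226·1 = 3679
Lena: 272·0 + 295·0 + 221·1 + 30·3 + 69·0 + 106·0 + 221·3 + 226·0 = 974
Ivan: 272·4 + 295·3 + 221·2 + 30·0 + 69·2 + 106·2 + 221·1 + 226·3 = 3664
Sofia: 272·3 + 295·2 + 221·4 + 30·4 + 69·1 + 106·1 + 221·0 + 226·4 = 3489
Rahul has the highest Borda score (3679).

Rahul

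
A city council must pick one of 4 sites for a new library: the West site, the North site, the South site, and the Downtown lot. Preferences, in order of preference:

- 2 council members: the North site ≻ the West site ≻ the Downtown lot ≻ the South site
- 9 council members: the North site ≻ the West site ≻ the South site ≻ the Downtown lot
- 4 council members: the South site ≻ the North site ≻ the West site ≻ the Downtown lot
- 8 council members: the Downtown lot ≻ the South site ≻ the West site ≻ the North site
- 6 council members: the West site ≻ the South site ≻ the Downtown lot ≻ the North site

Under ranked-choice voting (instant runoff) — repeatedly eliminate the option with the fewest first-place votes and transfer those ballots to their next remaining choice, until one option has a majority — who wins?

the North site

Round 1: the West site 6, the North site 11, the South site 4, the Downtown lot 8. Eliminate the South site.
Round 2: the West site 6, the North site 15, the Downtown lot 8. The North site has a majority.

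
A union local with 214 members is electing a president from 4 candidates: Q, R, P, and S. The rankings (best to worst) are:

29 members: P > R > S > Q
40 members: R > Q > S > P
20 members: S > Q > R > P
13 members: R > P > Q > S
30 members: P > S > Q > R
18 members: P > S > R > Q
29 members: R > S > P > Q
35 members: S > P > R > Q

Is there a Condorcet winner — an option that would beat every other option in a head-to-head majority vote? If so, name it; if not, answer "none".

Checking pairwise contests:
R beats Q 164–50.
P beats R 112–102.
S beats P 124–90.
R beats S 111–103.
Every option loses at least one head-to-head, so there is no Condorcet winner.

none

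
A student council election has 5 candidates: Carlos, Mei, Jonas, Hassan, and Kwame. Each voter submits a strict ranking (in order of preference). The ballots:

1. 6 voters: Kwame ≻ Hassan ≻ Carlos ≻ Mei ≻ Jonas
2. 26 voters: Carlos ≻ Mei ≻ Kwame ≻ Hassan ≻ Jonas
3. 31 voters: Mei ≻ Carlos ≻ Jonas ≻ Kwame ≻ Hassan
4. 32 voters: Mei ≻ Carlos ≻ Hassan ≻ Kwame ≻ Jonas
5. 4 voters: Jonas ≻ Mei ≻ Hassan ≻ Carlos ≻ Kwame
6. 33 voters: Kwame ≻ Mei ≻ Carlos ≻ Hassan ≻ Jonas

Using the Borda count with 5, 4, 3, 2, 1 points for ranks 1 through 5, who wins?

Mei

Carlos: 6·3 + 26·5 + 31·4 + 32·4 + 4·2 + 33·3 = 507
Mei: 6·2 + 26·4 + 31·5 + 32·5 + 4·4 + 33·4 = 579
Jonas: 6·1 + 26·1 + 31·3 + 32·1 + 4·5 + 33·1 = 210
Hassan: 6·4 + 26·2 + 31·1 + 32·3 + 4·3 + 33·2 = 281
Kwame: 6·5 + 26·3 + 31·2 + 32·2 + 4·1 + 33·5 = 403
Mei has the highest Borda score (579).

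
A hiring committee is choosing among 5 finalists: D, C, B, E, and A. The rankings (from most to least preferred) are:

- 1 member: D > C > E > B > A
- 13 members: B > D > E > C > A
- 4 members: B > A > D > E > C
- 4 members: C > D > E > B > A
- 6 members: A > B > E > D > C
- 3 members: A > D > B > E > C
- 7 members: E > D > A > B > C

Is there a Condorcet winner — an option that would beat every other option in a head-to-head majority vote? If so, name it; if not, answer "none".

B vs D: 23–15 for B.
B vs C: 33–5 for B.
B vs E: 26–12 for B.
B vs A: 22–16 for B.
B beats every other option head-to-head.

B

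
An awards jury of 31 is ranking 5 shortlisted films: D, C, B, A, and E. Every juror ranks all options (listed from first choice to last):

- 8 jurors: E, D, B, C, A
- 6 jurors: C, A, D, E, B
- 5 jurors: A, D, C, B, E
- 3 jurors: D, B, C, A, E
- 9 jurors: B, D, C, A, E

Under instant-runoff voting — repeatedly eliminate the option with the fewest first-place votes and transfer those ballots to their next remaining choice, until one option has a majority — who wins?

B

Round 1: D 3, C 6, B 9, A 5, E 8. Eliminate D.
Round 2: C 6, B 12, A 5, E 8. Eliminate A.
Round 3: C 11, B 12, E 8. Eliminate E.
Round 4: C 11, B 20. B has a majority.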